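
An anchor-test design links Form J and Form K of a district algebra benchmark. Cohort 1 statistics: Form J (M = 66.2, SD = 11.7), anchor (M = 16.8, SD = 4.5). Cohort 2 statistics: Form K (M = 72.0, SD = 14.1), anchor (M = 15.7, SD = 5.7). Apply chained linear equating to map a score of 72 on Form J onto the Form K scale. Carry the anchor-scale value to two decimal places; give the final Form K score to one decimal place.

Form J → anchor (Cohort 1): v = (4.5/11.7)(72 − 66.2) + 16.8 = 19.03
anchor → Form K (Cohort 2): y = (14.1/5.7)(19.03 − 15.7) + 72.0 = 80.2

80.2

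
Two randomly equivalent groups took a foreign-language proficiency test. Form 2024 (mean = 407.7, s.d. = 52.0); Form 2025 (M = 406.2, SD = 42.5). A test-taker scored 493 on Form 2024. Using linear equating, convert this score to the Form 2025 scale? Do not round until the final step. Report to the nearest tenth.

Linear equating: y = (SD_Y/SD_X)(x − M_X) + M_Y
y = (42.5/52.0)(493 − 407.7) + 406.2
y = 0.817308 × 85.3 + 406.2 = 69.7163 + 406.2 = 475.9

475.9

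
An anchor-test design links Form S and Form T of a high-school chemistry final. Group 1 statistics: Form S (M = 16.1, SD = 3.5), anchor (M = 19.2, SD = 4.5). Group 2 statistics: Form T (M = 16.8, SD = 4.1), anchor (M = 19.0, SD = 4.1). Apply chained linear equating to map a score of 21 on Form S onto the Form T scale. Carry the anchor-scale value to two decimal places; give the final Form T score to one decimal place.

Form S → anchor (Group 1): v = (4.5/3.5)(21 − 16.1) + 19.2 = 25.50
anchor → Form T (Group 2): y = (4.1/4.1)(25.50 − 19.0) + 16.8 = 23.3

23.3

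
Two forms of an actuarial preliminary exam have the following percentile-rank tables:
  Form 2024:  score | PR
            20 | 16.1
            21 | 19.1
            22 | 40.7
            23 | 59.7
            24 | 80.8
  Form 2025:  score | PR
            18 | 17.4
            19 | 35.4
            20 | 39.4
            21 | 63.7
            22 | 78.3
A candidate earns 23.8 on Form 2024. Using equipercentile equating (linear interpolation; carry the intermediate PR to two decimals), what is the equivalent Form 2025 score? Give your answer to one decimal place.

21.9

PR of 23.8 on Form 2024: 59.7 + (23.8 − 23)/(24 − 23) × (80.8 − 59.7) = 76.58
On Form 2025, PR 76.58 falls between score 21 (PR 63.7) and 22 (PR 78.3).
Interpolate: 21 + (76.58 − 63.7)/(78.3 − 63.7) × (22 − 21) = 21.9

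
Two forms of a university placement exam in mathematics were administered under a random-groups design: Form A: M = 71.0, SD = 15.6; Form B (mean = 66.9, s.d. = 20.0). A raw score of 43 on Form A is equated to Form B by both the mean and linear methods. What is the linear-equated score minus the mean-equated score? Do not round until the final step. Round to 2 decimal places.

-7.90

Mean-equated: 43 + (66.9 − 71.0) = 38.90
Linear-equated: (20.0/15.6)(43 − 71.0) + 66.9 = 31.003
Difference = 31.003 − 38.90 = -7.90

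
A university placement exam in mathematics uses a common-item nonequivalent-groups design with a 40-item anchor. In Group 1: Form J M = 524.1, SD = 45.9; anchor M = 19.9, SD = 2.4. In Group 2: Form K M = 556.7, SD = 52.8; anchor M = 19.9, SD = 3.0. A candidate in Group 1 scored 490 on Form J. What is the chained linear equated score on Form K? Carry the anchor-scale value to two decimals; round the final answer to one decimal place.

Form J → anchor (Group 1): v = (2.4/45.9)(490 − 524.1) + 19.9 = 18.12
anchor → Form K (Group 2): y = (52.8/3.0)(18.12 − 19.9) + 556.7 = 525.4

525.4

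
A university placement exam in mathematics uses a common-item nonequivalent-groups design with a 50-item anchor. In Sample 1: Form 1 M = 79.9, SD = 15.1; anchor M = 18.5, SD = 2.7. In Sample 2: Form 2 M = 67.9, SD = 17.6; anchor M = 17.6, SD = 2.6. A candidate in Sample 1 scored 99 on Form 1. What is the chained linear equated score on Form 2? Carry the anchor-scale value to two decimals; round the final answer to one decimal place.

Form 1 → anchor (Sample 1): v = (2.7/15.1)(99 − 79.9) + 18.5 = 21.92
anchor → Form 2 (Sample 2): y = (17.6/2.6)(21.92 − 17.6) + 67.9 = 97.1

97.1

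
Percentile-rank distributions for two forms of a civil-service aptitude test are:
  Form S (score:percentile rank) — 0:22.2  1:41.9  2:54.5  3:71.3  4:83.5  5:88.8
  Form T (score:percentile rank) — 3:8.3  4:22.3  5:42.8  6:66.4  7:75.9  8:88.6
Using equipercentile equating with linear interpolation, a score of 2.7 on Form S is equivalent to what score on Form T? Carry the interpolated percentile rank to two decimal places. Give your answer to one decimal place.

PR of 2.7 on Form S: 54.5 + (2.7 − 2)/(3 − 2) × (71.3 − 54.5) = 66.26
On Form T, PR 66.26 falls between score 5 (PR 42.8) and 6 (PR 66.4).
Interpolate: 5 + (66.26 − 42.8)/(66.4 − 42.8) × (6 − 5) = 6.0

6.0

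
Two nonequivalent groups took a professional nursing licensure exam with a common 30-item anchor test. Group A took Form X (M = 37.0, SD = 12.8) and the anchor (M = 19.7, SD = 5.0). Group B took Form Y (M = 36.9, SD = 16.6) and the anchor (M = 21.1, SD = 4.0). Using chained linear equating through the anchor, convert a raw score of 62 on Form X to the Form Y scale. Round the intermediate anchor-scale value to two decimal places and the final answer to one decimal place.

71.6

Form X → anchor (Group A): v = (5.0/12.8)(62 − 37.0) + 19.7 = 29.47
anchor → Form Y (Group B): y = (16.6/4.0)(29.47 − 21.1) + 36.9 = 71.6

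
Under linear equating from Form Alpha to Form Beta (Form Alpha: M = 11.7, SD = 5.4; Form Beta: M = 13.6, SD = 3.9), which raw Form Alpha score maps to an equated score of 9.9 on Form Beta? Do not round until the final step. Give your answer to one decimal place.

Invert y = (SD_Y/SD_X)(x − M_X) + M_Y:
x = (SD_X/SD_Y)(y − M_Y) + M_X = (5.4/3.9)(9.9 − 13.6) + 11.7
x = 1.384615 × -3.700 + 11.7 = 6.6

6.6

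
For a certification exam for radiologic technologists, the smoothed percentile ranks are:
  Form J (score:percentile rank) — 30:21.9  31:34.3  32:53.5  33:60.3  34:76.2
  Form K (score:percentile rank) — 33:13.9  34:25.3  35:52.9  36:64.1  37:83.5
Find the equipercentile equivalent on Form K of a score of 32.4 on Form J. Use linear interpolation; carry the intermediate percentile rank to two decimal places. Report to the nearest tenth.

35.3

PR of 32.4 on Form J: 53.5 + (32.4 − 32)/(33 − 32) × (60.3 − 53.5) = 56.22
On Form K, PR 56.22 falls between score 35 (PR 52.9) and 36 (PR 64.1).
Interpolate: 35 + (56.22 − 52.9)/(64.1 − 52.9) × (36 − 35) = 35.3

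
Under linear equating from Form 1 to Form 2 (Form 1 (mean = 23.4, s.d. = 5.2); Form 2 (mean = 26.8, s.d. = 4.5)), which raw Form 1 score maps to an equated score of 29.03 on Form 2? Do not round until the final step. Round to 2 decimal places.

25.98

Invert y = (SD_Y/SD_X)(x − M_X) + M_Y:
x = (SD_X/SD_Y)(y − M_Y) + M_X = (5.2/4.5)(29.03 − 26.8) + 23.4
x = 1.155556 × 2.230 + 23.4 = 25.98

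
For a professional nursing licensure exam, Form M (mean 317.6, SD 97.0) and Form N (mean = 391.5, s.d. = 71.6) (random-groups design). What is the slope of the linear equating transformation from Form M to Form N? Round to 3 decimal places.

0.738

A = SD_Y / SD_X = 71.6 / 97.0 = 0.738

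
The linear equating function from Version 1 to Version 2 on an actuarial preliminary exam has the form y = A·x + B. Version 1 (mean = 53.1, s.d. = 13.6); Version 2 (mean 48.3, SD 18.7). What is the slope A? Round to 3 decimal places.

A = SD_Y / SD_X = 18.7 / 13.6 = 1.375

1.375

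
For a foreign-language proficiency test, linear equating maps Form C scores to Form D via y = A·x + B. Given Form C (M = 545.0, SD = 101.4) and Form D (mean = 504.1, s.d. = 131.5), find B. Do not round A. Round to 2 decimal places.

-202.68

A = SD_Y / SD_X = 131.5 / 101.4 = 1.296844
B = M_Y − A·M_X = 504.1 − 1.296844 × 545.0 = -202.68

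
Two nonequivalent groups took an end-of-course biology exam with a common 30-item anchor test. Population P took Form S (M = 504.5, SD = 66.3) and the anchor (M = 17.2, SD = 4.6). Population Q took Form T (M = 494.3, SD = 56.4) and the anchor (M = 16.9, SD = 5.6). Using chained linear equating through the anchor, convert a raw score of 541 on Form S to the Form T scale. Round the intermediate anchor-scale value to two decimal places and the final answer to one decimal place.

522.8

Form S → anchor (Population P): v = (4.6/66.3)(541 − 504.5) + 17.2 = 19.73
anchor → Form T (Population Q): y = (56.4/5.6)(19.73 − 16.9) + 494.3 = 522.8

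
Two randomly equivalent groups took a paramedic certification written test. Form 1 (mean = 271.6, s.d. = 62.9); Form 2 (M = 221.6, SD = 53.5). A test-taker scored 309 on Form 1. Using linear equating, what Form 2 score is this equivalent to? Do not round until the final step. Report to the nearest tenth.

Linear equating: y = (SD_Y/SD_X)(x − M_X) + M_Y
y = (53.5/62.9)(309 − 271.6) + 221.6
y = 0.850556 × 37.4 + 221.6 = 31.8108 + 221.6 = 253.4

253.4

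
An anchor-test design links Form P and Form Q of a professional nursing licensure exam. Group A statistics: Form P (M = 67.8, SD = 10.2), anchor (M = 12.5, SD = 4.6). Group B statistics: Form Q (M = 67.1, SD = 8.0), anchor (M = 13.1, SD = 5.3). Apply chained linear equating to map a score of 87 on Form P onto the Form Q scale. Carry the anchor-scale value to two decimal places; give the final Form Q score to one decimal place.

Form P → anchor (Group A): v = (4.6/10.2)(87 − 67.8) + 12.5 = 21.16
anchor → Form Q (Group B): y = (8.0/5.3)(21.16 − 13.1) + 67.1 = 79.3

79.3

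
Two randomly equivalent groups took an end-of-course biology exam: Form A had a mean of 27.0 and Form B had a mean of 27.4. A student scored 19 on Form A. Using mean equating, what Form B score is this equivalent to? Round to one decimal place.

Mean equating: y = x + (M_Y − M_X) = 19 + (27.4 − 27.0) = 19.4

19.4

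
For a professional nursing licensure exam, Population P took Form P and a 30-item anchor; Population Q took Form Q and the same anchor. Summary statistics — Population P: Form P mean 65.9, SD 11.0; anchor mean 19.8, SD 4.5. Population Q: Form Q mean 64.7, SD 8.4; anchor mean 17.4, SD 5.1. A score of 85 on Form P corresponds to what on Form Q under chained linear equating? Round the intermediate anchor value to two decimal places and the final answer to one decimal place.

Form P → anchor (Population P): v = (4.5/11.0)(85 − 65.9) + 19.8 = 27.61
anchor → Form Q (Population Q): y = (8.4/5.1)(27.61 − 17.4) + 64.7 = 81.5

81.5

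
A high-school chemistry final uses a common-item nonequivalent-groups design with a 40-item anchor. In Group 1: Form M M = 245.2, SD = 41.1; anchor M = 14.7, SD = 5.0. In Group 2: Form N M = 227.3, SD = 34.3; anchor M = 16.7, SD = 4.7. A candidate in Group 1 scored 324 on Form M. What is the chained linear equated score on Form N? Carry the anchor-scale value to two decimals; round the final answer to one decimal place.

Form M → anchor (Group 1): v = (5.0/41.1)(324 − 245.2) + 14.7 = 24.29
anchor → Form N (Group 2): y = (34.3/4.7)(24.29 − 16.7) + 227.3 = 282.7

282.7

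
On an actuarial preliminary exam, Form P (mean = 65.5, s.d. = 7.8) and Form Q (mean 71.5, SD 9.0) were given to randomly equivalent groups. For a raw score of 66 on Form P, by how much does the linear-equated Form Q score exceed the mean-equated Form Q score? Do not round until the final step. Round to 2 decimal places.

Mean-equated: 66 + (71.5 − 65.5) = 72.00
Linear-equated: (9.0/7.8)(66 − 65.5) + 71.5 = 72.077
Difference = 72.077 − 72.00 = 0.08

0.08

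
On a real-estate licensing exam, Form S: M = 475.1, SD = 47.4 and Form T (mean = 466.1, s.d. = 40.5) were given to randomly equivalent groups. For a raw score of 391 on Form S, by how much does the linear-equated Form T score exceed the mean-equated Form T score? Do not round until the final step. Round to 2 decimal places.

Mean-equated: 391 + (466.1 − 475.1) = 382.00
Linear-equated: (40.5/47.4)(391 − 475.1) + 466.1 = 394.242
Difference = 394.242 − 382.00 = 12.24

12.24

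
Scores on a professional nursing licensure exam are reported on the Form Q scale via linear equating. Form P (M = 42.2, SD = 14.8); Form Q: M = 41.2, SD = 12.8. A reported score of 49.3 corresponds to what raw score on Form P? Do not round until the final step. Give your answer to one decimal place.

51.6

Invert y = (SD_Y/SD_X)(x − M_X) + M_Y:
x = (SD_X/SD_Y)(y − M_Y) + M_X = (14.8/12.8)(49.3 − 41.2) + 42.2
x = 1.156250 × 8.100 + 42.2 = 51.6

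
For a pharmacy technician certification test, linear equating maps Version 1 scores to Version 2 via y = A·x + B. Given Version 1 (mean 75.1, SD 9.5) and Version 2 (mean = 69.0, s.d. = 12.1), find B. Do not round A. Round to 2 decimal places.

-26.65

A = SD_Y / SD_X = 12.1 / 9.5 = 1.273684
B = M_Y − A·M_X = 69.0 − 1.273684 × 75.1 = -26.65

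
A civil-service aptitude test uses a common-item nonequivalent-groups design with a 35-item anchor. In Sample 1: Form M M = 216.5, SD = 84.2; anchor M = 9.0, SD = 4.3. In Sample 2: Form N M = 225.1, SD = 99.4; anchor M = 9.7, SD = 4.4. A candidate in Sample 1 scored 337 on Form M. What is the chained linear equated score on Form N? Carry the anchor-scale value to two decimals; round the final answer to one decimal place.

Form M → anchor (Sample 1): v = (4.3/84.2)(337 − 216.5) + 9.0 = 15.15
anchor → Form N (Sample 2): y = (99.4/4.4)(15.15 − 9.7) + 225.1 = 348.2

348.2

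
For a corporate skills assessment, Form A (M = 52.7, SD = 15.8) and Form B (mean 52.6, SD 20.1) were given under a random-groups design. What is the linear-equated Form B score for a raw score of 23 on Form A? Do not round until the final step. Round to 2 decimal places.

14.82

Linear equating: y = (SD_Y/SD_X)(x − M_X) + M_Y
y = (20.1/15.8)(23 − 52.7) + 52.6
y = 1.272152 × -29.7 + 52.6 = -37.7829 + 52.6 = 14.82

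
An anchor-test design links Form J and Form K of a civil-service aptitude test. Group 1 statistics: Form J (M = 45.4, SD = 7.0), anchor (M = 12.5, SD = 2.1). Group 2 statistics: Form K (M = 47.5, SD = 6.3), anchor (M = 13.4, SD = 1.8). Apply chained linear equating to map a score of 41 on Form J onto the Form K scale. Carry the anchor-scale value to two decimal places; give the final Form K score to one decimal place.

39.7

Form J → anchor (Group 1): v = (2.1/7.0)(41 − 45.4) + 12.5 = 11.18
anchor → Form K (Group 2): y = (6.3/1.8)(11.18 − 13.4) + 47.5 = 39.7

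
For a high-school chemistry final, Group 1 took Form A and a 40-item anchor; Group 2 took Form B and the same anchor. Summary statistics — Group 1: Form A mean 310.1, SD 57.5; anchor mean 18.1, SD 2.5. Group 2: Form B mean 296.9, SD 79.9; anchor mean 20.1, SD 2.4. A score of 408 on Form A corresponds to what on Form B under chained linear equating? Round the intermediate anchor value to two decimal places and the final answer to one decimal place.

Form A → anchor (Group 1): v = (2.5/57.5)(408 − 310.1) + 18.1 = 22.36
anchor → Form B (Group 2): y = (79.9/2.4)(22.36 − 20.1) + 296.9 = 372.1

372.1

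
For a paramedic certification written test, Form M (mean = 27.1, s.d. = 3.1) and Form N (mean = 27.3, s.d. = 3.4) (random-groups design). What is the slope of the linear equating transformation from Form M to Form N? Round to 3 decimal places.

A = SD_Y / SD_X = 3.4 / 3.1 = 1.097

1.097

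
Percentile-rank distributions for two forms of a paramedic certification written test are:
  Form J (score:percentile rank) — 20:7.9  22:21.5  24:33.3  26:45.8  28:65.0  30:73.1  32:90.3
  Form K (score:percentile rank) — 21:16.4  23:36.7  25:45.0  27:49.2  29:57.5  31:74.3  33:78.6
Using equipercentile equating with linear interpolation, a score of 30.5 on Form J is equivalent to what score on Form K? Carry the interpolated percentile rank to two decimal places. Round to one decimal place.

PR of 30.5 on Form J: 73.1 + (30.5 − 30)/(32 − 30) × (90.3 − 73.1) = 77.40
On Form K, PR 77.40 falls between score 31 (PR 74.3) and 33 (PR 78.6).
Interpolate: 31 + (77.40 − 74.3)/(78.6 − 74.3) × (33 − 31) = 32.4

32.4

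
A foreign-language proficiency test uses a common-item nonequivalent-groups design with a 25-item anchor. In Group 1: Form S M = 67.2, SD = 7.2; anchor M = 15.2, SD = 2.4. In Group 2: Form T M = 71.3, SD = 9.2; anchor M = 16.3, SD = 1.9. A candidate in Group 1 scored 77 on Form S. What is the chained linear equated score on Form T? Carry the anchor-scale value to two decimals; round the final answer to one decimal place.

Form S → anchor (Group 1): v = (2.4/7.2)(77 − 67.2) + 15.2 = 18.47
anchor → Form T (Group 2): y = (9.2/1.9)(18.47 − 16.3) + 71.3 = 81.8

81.8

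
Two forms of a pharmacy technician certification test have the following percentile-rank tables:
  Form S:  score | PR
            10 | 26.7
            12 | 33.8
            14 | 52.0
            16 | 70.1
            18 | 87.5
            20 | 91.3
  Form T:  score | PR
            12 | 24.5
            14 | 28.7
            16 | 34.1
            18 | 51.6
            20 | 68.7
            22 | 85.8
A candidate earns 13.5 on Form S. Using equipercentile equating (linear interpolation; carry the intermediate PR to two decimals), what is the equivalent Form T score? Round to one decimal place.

17.5

PR of 13.5 on Form S: 33.8 + (13.5 − 12)/(14 − 12) × (52.0 − 33.8) = 47.45
On Form T, PR 47.45 falls between score 16 (PR 34.1) and 18 (PR 51.6).
Interpolate: 16 + (47.45 − 34.1)/(51.6 − 34.1) × (18 − 16) = 17.5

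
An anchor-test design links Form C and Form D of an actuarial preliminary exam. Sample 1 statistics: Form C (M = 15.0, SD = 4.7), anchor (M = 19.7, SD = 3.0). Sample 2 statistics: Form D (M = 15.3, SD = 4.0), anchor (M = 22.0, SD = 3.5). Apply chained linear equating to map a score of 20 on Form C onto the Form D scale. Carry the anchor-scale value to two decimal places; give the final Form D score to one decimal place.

Form C → anchor (Sample 1): v = (3.0/4.7)(20 − 15.0) + 19.7 = 22.89
anchor → Form D (Sample 2): y = (4.0/3.5)(22.89 − 22.0) + 15.3 = 16.3

16.3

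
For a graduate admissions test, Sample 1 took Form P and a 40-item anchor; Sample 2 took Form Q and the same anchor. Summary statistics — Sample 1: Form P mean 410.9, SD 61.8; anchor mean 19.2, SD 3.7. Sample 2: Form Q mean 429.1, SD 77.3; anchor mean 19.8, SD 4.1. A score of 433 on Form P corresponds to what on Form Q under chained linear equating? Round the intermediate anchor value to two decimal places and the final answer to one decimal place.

Form P → anchor (Sample 1): v = (3.7/61.8)(433 − 410.9) + 19.2 = 20.52
anchor → Form Q (Sample 2): y = (77.3/4.1)(20.52 − 19.8) + 429.1 = 442.7

442.7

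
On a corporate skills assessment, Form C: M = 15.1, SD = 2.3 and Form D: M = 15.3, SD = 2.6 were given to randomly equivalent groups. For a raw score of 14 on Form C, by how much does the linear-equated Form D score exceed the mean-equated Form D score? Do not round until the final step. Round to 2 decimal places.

Mean-equated: 14 + (15.3 − 15.1) = 14.20
Linear-equated: (2.6/2.3)(14 − 15.1) + 15.3 = 14.057
Difference = 14.057 − 14.20 = -0.14

-0.14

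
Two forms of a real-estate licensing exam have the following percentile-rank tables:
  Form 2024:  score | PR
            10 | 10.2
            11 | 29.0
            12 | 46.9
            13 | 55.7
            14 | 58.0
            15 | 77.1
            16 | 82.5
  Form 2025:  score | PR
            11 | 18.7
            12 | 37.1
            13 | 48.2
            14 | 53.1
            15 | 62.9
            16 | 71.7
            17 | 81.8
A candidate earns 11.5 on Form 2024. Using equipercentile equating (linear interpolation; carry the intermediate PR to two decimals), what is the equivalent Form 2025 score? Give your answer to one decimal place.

12.1

PR of 11.5 on Form 2024: 29.0 + (11.5 − 11)/(12 − 11) × (46.9 − 29.0) = 37.95
On Form 2025, PR 37.95 falls between score 12 (PR 37.1) and 13 (PR 48.2).
Interpolate: 12 + (37.95 − 37.1)/(48.2 − 37.1) × (13 − 12) = 12.1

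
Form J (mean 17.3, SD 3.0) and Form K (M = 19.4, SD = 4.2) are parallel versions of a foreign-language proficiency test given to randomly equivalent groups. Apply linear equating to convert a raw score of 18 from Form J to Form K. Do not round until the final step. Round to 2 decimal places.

Linear equating: y = (SD_Y/SD_X)(x − M_X) + M_Y
y = (4.2/3.0)(18 − 17.3) + 19.4
y = 1.400000 × 0.7 + 19.4 = 0.9800 + 19.4 = 20.38

20.38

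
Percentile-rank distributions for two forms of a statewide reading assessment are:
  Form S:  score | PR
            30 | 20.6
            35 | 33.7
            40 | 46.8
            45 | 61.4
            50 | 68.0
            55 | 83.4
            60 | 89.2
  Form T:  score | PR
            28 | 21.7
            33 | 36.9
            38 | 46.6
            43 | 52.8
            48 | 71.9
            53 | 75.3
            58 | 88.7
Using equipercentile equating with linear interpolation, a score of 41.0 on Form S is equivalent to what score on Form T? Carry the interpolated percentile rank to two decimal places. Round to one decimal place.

PR of 41.0 on Form S: 46.8 + (41.0 − 40)/(45 − 40) × (61.4 − 46.8) = 49.72
On Form T, PR 49.72 falls between score 38 (PR 46.6) and 43 (PR 52.8).
Interpolate: 38 + (49.72 − 46.6)/(52.8 − 46.6) × (43 − 38) = 40.5

40.5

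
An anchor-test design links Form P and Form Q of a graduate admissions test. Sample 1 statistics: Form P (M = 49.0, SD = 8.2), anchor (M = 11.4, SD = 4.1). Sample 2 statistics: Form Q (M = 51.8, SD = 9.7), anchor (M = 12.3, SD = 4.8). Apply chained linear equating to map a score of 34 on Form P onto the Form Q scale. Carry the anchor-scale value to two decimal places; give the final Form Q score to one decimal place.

Form P → anchor (Sample 1): v = (4.1/8.2)(34 − 49.0) + 11.4 = 3.90
anchor → Form Q (Sample 2): y = (9.7/4.8)(3.90 − 12.3) + 51.8 = 34.8

34.8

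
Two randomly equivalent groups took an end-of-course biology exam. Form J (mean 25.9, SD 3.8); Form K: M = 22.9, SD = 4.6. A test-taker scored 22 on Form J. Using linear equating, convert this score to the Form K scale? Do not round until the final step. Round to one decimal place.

18.2

Linear equating: y = (SD_Y/SD_X)(x − M_X) + M_Y
y = (4.6/3.8)(22 − 25.9) + 22.9
y = 1.210526 × -3.9 + 22.9 = -4.7211 + 22.9 = 18.2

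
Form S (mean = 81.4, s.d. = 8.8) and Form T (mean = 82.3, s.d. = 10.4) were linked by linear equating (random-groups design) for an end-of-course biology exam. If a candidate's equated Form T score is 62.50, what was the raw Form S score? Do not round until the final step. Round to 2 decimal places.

64.65

Invert y = (SD_Y/SD_X)(x − M_X) + M_Y:
x = (SD_X/SD_Y)(y − M_Y) + M_X = (8.8/10.4)(62.50 − 82.3) + 81.4
x = 0.846154 × -19.800 + 81.4 = 64.65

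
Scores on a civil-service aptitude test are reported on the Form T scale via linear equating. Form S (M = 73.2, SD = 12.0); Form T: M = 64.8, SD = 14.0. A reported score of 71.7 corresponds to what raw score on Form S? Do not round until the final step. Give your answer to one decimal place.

79.1

Invert y = (SD_Y/SD_X)(x − M_X) + M_Y:
x = (SD_X/SD_Y)(y − M_Y) + M_X = (12.0/14.0)(71.7 − 64.8) + 73.2
x = 0.857143 × 6.900 + 73.2 = 79.1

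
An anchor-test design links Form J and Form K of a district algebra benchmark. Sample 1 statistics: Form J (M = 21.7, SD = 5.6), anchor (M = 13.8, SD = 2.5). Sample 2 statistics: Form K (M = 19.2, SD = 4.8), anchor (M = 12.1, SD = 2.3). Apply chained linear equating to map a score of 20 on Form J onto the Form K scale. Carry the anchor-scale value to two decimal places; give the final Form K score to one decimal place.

Form J → anchor (Sample 1): v = (2.5/5.6)(20 − 21.7) + 13.8 = 13.04
anchor → Form K (Sample 2): y = (4.8/2.3)(13.04 − 12.1) + 19.2 = 21.2

21.2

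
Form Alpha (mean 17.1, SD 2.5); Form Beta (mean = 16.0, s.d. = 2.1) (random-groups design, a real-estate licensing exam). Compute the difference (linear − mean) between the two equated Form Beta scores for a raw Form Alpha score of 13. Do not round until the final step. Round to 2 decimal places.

Mean-equated: 13 + (16.0 − 17.1) = 11.90
Linear-equated: (2.1/2.5)(13 − 17.1) + 16.0 = 12.556
Difference = 12.556 − 11.90 = 0.66

0.66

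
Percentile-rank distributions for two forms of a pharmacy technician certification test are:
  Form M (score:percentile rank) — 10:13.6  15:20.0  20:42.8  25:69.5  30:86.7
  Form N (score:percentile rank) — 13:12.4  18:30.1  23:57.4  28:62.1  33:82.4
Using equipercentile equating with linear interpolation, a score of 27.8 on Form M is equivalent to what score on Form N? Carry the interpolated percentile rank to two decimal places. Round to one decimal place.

32.2

PR of 27.8 on Form M: 69.5 + (27.8 − 25)/(30 − 25) × (86.7 − 69.5) = 79.13
On Form N, PR 79.13 falls between score 28 (PR 62.1) and 33 (PR 82.4).
Interpolate: 28 + (79.13 − 62.1)/(82.4 − 62.1) × (33 − 28) = 32.2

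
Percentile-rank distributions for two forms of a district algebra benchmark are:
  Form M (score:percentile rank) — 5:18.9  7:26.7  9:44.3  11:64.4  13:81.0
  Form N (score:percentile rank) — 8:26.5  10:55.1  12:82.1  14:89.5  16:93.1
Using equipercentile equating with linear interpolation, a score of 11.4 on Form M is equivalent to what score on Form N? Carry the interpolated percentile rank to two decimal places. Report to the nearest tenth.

PR of 11.4 on Form M: 64.4 + (11.4 − 11)/(13 − 11) × (81.0 − 64.4) = 67.72
On Form N, PR 67.72 falls between score 10 (PR 55.1) and 12 (PR 82.1).
Interpolate: 10 + (67.72 − 55.1)/(82.1 − 55.1) × (12 − 10) = 10.9

10.9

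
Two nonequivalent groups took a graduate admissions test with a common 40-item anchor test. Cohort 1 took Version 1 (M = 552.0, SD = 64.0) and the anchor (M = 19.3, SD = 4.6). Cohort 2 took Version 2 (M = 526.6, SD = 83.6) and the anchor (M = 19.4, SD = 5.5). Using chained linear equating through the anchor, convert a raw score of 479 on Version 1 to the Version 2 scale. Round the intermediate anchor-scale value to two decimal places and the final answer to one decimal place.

445.3

Version 1 → anchor (Cohort 1): v = (4.6/64.0)(479 − 552.0) + 19.3 = 14.05
anchor → Version 2 (Cohort 2): y = (83.6/5.5)(14.05 − 19.4) + 526.6 = 445.3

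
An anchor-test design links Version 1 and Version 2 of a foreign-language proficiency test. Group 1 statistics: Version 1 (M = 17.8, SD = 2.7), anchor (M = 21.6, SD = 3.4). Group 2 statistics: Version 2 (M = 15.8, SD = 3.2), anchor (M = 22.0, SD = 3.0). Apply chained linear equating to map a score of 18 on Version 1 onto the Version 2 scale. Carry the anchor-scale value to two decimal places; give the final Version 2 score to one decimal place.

Version 1 → anchor (Group 1): v = (3.4/2.7)(18 − 17.8) + 21.6 = 21.85
anchor → Version 2 (Group 2): y = (3.2/3.0)(21.85 − 22.0) + 15.8 = 15.6

15.6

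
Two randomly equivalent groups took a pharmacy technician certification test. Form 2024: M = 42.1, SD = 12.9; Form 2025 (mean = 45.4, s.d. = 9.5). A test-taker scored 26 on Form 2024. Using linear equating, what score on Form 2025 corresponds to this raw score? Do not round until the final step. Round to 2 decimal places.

Linear equating: y = (SD_Y/SD_X)(x − M_X) + M_Y
y = (9.5/12.9)(26 − 42.1) + 45.4
y = 0.736434 × -16.1 + 45.4 = -11.8566 + 45.4 = 33.54

33.54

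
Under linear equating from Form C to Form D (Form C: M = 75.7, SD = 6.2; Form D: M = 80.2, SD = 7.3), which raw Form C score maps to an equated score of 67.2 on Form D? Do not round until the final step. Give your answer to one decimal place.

64.7

Invert y = (SD_Y/SD_X)(x − M_X) + M_Y:
x = (SD_X/SD_Y)(y − M_Y) + M_X = (6.2/7.3)(67.2 − 80.2) + 75.7
x = 0.849315 × -13.000 + 75.7 = 64.7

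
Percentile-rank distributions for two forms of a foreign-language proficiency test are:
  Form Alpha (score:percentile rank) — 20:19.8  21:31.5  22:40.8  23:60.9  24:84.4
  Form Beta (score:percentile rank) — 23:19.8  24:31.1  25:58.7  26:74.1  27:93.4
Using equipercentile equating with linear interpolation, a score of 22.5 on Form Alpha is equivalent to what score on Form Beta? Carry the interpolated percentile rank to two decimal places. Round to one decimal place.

24.7

PR of 22.5 on Form Alpha: 40.8 + (22.5 − 22)/(23 − 22) × (60.9 − 40.8) = 50.85
On Form Beta, PR 50.85 falls between score 24 (PR 31.1) and 25 (PR 58.7).
Interpolate: 24 + (50.85 − 31.1)/(58.7 − 31.1) × (25 − 24) = 24.7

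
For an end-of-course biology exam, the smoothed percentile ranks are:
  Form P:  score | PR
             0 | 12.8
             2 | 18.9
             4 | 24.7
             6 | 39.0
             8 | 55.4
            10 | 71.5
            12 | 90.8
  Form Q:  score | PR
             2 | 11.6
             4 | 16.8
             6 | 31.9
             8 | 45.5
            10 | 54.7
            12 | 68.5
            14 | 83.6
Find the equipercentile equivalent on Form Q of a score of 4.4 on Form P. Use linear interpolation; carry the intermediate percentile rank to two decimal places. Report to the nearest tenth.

PR of 4.4 on Form P: 24.7 + (4.4 − 4)/(6 − 4) × (39.0 − 24.7) = 27.56
On Form Q, PR 27.56 falls between score 4 (PR 16.8) and 6 (PR 31.9).
Interpolate: 4 + (27.56 − 16.8)/(31.9 − 16.8) × (6 − 4) = 5.4

5.4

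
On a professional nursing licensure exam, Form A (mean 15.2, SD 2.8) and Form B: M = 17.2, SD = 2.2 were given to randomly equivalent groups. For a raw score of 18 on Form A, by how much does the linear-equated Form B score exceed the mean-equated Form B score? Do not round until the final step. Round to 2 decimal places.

-0.60

Mean-equated: 18 + (17.2 − 15.2) = 20.00
Linear-equated: (2.2/2.8)(18 − 15.2) + 17.2 = 19.400
Difference = 19.400 − 20.00 = -0.60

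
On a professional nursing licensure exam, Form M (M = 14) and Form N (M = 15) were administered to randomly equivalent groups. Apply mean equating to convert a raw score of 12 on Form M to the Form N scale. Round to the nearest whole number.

Mean equating: y = x + (M_Y − M_X) = 12 + (15 − 14) = 13

13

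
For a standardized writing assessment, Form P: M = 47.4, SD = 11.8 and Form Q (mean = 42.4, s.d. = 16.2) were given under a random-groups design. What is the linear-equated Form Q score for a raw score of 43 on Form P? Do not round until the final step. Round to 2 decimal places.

Linear equating: y = (SD_Y/SD_X)(x − M_X) + M_Y
y = (16.2/11.8)(43 − 47.4) + 42.4
y = 1.372881 × -4.4 + 42.4 = -6.0407 + 42.4 = 36.36

36.36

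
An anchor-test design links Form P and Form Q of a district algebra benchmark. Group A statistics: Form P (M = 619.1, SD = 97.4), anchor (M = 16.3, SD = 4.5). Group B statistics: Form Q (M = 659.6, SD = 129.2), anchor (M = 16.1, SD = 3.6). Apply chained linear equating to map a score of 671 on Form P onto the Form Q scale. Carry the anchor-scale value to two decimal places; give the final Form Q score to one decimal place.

752.9

Form P → anchor (Group A): v = (4.5/97.4)(671 − 619.1) + 16.3 = 18.70
anchor → Form Q (Group B): y = (129.2/3.6)(18.70 − 16.1) + 659.6 = 752.9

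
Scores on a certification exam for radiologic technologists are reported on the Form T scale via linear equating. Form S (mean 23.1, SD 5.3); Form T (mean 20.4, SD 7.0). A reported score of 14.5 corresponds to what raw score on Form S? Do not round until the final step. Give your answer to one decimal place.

Invert y = (SD_Y/SD_X)(x − M_X) + M_Y:
x = (SD_X/SD_Y)(y − M_Y) + M_X = (5.3/7.0)(14.5 − 20.4) + 23.1
x = 0.757143 × -5.900 + 23.1 = 18.6

18.6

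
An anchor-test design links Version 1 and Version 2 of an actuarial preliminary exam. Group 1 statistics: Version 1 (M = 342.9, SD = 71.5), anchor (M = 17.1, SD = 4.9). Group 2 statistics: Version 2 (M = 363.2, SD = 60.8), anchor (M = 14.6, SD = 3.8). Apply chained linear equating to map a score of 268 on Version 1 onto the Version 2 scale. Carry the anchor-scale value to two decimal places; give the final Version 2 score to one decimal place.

321.1

Version 1 → anchor (Group 1): v = (4.9/71.5)(268 − 342.9) + 17.1 = 11.97
anchor → Version 2 (Group 2): y = (60.8/3.8)(11.97 − 14.6) + 363.2 = 321.1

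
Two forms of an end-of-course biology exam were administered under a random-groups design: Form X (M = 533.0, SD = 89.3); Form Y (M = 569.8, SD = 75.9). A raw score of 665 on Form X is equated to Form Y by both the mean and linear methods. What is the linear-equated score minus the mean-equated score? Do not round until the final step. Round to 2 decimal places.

Mean-equated: 665 + (569.8 − 533.0) = 701.80
Linear-equated: (75.9/89.3)(665 − 533.0) + 569.8 = 681.993
Difference = 681.993 − 701.80 = -19.81

-19.81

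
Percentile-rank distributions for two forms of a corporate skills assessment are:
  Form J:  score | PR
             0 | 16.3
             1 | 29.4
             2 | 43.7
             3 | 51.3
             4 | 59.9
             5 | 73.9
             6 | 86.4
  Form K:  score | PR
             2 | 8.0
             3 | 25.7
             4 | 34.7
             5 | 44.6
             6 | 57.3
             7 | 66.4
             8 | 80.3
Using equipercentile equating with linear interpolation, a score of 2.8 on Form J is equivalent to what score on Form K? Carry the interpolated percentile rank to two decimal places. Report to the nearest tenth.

PR of 2.8 on Form J: 43.7 + (2.8 − 2)/(3 − 2) × (51.3 − 43.7) = 49.78
On Form K, PR 49.78 falls between score 5 (PR 44.6) and 6 (PR 57.3).
Interpolate: 5 + (49.78 − 44.6)/(57.3 − 44.6) × (6 − 5) = 5.4

5.4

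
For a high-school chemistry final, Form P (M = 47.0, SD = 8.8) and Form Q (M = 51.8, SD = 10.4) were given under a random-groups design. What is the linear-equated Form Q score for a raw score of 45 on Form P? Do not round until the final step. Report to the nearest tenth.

Linear equating: y = (SD_Y/SD_X)(x − M_X) + M_Y
y = (10.4/8.8)(45 − 47.0) + 51.8
y = 1.181818 × -2.0 + 51.8 = -2.3636 + 51.8 = 49.4

49.4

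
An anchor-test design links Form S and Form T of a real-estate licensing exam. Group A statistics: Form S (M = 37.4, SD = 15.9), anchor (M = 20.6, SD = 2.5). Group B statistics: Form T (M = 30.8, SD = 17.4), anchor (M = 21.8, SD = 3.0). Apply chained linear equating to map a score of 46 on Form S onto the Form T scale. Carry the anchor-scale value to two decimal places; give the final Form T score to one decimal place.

31.7

Form S → anchor (Group A): v = (2.5/15.9)(46 − 37.4) + 20.6 = 21.95
anchor → Form T (Group B): y = (17.4/3.0)(21.95 − 21.8) + 30.8 = 31.7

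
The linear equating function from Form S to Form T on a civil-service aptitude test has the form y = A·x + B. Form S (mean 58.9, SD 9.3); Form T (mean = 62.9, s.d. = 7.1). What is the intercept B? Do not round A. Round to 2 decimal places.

17.93

A = SD_Y / SD_X = 7.1 / 9.3 = 0.763441
B = M_Y − A·M_X = 62.9 − 0.763441 × 58.9 = 17.93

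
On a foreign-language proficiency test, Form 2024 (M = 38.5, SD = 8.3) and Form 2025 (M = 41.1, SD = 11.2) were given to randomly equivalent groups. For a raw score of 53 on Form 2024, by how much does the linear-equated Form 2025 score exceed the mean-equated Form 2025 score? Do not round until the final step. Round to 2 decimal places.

Mean-equated: 53 + (41.1 − 38.5) = 55.60
Linear-equated: (11.2/8.3)(53 − 38.5) + 41.1 = 60.666
Difference = 60.666 − 55.60 = 5.07

5.07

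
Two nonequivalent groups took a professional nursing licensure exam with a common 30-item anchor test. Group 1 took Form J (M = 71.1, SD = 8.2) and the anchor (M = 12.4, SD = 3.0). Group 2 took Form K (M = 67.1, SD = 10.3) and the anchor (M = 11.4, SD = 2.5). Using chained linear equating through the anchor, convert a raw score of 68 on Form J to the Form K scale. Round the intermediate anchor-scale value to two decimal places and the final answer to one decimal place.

66.6

Form J → anchor (Group 1): v = (3.0/8.2)(68 − 71.1) + 12.4 = 11.27
anchor → Form K (Group 2): y = (10.3/2.5)(11.27 − 11.4) + 67.1 = 66.6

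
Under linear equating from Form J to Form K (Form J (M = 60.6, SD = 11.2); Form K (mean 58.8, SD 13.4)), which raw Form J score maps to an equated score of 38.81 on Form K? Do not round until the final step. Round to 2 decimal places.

43.89

Invert y = (SD_Y/SD_X)(x − M_X) + M_Y:
x = (SD_X/SD_Y)(y − M_Y) + M_X = (11.2/13.4)(38.81 − 58.8) + 60.6
x = 0.835821 × -19.990 + 60.6 = 43.89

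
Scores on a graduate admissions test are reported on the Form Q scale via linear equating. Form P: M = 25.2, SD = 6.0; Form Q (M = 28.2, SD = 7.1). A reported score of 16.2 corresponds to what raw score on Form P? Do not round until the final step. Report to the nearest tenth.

Invert y = (SD_Y/SD_X)(x − M_X) + M_Y:
x = (SD_X/SD_Y)(y − M_Y) + M_X = (6.0/7.1)(16.2 − 28.2) + 25.2
x = 0.845070 × -12.000 + 25.2 = 15.1

15.1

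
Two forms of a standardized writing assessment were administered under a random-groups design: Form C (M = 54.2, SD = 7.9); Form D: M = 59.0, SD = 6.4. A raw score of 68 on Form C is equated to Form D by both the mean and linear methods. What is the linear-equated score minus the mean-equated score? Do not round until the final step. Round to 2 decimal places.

-2.62

Mean-equated: 68 + (59.0 − 54.2) = 72.80
Linear-equated: (6.4/7.9)(68 − 54.2) + 59.0 = 70.180
Difference = 70.180 − 72.80 = -2.62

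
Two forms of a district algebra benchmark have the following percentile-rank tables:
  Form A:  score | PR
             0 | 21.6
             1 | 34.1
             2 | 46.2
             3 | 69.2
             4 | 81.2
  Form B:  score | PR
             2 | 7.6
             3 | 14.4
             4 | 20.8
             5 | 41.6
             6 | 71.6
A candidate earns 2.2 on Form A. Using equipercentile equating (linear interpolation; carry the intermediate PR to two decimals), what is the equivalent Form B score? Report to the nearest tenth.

5.3

PR of 2.2 on Form A: 46.2 + (2.2 − 2)/(3 − 2) × (69.2 − 46.2) = 50.80
On Form B, PR 50.80 falls between score 5 (PR 41.6) and 6 (PR 71.6).
Interpolate: 5 + (50.80 − 41.6)/(71.6 − 41.6) × (6 − 5) = 5.3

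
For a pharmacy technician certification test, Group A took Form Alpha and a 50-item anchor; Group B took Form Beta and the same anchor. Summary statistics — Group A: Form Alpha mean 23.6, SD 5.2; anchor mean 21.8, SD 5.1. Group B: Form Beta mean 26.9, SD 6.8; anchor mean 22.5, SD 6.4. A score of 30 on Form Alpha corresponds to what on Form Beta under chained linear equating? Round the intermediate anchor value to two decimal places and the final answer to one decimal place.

Form Alpha → anchor (Group A): v = (5.1/5.2)(30 − 23.6) + 21.8 = 28.08
anchor → Form Beta (Group B): y = (6.8/6.4)(28.08 − 22.5) + 26.9 = 32.8

32.8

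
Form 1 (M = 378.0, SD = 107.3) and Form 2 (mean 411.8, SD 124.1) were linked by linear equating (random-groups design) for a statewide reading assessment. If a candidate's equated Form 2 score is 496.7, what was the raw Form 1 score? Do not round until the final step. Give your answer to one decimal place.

Invert y = (SD_Y/SD_X)(x − M_X) + M_Y:
x = (SD_X/SD_Y)(y − M_Y) + M_X = (107.3/124.1)(496.7 − 411.8) + 378.0
x = 0.864625 × 84.900 + 378.0 = 451.4

451.4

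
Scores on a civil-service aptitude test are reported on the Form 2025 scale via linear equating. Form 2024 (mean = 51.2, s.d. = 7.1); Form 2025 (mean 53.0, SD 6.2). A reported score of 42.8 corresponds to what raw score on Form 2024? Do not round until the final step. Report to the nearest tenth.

Invert y = (SD_Y/SD_X)(x − M_X) + M_Y:
x = (SD_X/SD_Y)(y − M_Y) + M_X = (7.1/6.2)(42.8 − 53.0) + 51.2
x = 1.145161 × -10.200 + 51.2 = 39.5

39.5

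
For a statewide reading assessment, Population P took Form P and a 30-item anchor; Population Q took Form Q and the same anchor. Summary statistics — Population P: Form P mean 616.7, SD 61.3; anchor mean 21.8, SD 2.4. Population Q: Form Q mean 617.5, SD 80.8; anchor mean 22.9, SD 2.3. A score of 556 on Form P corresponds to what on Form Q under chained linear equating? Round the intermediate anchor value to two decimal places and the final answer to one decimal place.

Form P → anchor (Population P): v = (2.4/61.3)(556 − 616.7) + 21.8 = 19.42
anchor → Form Q (Population Q): y = (80.8/2.3)(19.42 − 22.9) + 617.5 = 495.2

495.2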